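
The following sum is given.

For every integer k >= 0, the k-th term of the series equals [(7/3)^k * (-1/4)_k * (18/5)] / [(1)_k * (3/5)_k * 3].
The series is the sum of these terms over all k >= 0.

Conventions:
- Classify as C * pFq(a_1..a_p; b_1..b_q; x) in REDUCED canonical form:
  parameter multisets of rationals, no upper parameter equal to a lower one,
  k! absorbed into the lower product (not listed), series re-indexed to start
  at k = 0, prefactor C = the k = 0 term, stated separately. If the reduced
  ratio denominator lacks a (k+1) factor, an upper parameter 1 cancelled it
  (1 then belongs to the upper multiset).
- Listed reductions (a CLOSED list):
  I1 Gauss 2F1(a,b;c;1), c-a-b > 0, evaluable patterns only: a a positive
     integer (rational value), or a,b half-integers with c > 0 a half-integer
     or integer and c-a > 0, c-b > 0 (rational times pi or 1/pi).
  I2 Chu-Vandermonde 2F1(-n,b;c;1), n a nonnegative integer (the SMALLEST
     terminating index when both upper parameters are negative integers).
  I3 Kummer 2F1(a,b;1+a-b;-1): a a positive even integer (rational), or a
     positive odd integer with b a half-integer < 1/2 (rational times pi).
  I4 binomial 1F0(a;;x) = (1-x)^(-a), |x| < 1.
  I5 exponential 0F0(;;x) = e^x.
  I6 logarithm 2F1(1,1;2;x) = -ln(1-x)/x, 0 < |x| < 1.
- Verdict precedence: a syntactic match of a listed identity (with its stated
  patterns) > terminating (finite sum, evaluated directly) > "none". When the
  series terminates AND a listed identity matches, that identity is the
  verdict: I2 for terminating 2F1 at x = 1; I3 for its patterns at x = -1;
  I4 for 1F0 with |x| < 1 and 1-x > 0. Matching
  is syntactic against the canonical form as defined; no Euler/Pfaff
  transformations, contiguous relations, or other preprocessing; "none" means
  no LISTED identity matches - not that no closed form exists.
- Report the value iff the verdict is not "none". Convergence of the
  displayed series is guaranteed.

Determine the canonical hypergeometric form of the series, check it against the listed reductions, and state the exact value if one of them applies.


The series (x = 7/3) is 1F1: upper {-1/4}, lower {3/5}, prefactor 6/5. Verdict: none. A 1F1 with upper {-1/4} fits none of I1-I6 at x = 7/3; the sum runs forever.

First insight: t_0 = 6/5 here, and (1)_k (prefactor 6/5) is k! itself.
Term ratio: r(k) = (7/3) * (k-1/4) / [(k+3/5) (k+1)] - rational in k, leading ratio (7/3); with t_0 = 6/5, classification follows.


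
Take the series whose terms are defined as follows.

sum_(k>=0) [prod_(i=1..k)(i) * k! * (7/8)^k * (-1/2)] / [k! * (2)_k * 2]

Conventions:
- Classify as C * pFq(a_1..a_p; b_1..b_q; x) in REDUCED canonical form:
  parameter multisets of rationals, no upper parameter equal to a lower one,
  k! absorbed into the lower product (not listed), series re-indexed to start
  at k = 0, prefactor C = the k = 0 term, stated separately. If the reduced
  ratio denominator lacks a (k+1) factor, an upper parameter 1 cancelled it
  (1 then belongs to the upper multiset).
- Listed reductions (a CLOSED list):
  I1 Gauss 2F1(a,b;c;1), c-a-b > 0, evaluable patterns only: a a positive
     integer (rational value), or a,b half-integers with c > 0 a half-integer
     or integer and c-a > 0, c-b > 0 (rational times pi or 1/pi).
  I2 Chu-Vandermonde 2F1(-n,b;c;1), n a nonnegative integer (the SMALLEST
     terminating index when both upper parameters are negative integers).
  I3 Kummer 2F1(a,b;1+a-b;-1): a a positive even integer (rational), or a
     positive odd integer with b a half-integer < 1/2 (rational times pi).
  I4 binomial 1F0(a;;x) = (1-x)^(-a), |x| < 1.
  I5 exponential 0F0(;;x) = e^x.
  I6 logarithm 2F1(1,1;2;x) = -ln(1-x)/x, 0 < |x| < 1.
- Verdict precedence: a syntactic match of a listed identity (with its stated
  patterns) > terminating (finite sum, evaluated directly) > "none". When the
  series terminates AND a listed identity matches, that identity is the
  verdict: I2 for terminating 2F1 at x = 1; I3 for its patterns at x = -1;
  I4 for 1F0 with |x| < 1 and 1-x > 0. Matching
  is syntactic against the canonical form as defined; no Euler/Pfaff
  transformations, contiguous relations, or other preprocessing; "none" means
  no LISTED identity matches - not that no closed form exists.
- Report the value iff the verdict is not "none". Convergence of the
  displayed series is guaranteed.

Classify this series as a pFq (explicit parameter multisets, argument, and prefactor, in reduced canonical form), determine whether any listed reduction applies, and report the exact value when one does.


With C = -1/4: the canonical form is 2F1(1, 1; 2; 7/8). Verdict: this is logarithm (I6) (the logarithm: parameters (1,1;2), x = 7/8). Hence: (2/7) * ln(1/8).

Structural cue: with t_0 = -1/4, the constant factors (C = -1/4, x = 7/8) combine into one prefactor.
Step ratio: r(k) = (7/8) * (k+1) (k+1) / [(k+2) (k+1)] - rational in k. x = (7/8); t_0 = -1/4; negate the roots.


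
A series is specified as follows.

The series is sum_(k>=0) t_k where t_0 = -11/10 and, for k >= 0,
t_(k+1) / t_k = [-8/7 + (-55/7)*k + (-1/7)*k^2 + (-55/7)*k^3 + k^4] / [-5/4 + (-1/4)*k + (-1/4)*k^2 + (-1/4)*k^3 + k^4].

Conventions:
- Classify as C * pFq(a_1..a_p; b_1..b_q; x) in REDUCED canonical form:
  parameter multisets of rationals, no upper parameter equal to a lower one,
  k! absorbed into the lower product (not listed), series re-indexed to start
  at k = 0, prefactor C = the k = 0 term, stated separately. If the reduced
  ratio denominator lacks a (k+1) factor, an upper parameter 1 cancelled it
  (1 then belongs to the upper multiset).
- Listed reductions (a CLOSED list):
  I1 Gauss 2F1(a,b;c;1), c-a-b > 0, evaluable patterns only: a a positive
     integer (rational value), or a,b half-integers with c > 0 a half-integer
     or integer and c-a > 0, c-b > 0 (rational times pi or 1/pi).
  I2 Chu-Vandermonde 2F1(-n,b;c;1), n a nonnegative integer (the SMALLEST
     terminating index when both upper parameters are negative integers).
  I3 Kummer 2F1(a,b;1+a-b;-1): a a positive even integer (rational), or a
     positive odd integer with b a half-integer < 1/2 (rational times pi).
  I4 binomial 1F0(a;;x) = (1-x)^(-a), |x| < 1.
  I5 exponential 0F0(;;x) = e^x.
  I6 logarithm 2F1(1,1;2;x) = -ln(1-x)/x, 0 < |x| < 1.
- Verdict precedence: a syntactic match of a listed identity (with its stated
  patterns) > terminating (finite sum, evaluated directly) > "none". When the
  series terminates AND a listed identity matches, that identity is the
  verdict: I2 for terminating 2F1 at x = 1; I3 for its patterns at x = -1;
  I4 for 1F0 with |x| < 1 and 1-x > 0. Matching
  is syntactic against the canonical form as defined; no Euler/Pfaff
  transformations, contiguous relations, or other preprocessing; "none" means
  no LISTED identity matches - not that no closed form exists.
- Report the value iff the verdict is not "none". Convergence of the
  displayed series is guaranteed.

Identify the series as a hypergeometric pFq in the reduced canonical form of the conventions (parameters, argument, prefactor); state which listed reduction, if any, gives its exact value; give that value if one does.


Canonical form: C = -11/10 times 2F1 with upper {-8, 1/7}, lower {-5/4}, x = 1. Verdict at x = 1: Vandermonde's identity (I2) matches (terminating 2F1 at x = 1 with n = 8, b = 1/7, c = -5/4). Sum: -1089029916117/881726312950.

Key observation: t_0 = -11/10 here, and the ratio is unreduced: k^2 + 1 divides both sides (C = -11/10, x = 1).
Consecutive-term ratio: r(k) = 1 * (k-8) (k+1/7) / [(k-5/4) (k+1)] - rational in k, leading ratio 1; with t_0 = -11/10, classification follows.


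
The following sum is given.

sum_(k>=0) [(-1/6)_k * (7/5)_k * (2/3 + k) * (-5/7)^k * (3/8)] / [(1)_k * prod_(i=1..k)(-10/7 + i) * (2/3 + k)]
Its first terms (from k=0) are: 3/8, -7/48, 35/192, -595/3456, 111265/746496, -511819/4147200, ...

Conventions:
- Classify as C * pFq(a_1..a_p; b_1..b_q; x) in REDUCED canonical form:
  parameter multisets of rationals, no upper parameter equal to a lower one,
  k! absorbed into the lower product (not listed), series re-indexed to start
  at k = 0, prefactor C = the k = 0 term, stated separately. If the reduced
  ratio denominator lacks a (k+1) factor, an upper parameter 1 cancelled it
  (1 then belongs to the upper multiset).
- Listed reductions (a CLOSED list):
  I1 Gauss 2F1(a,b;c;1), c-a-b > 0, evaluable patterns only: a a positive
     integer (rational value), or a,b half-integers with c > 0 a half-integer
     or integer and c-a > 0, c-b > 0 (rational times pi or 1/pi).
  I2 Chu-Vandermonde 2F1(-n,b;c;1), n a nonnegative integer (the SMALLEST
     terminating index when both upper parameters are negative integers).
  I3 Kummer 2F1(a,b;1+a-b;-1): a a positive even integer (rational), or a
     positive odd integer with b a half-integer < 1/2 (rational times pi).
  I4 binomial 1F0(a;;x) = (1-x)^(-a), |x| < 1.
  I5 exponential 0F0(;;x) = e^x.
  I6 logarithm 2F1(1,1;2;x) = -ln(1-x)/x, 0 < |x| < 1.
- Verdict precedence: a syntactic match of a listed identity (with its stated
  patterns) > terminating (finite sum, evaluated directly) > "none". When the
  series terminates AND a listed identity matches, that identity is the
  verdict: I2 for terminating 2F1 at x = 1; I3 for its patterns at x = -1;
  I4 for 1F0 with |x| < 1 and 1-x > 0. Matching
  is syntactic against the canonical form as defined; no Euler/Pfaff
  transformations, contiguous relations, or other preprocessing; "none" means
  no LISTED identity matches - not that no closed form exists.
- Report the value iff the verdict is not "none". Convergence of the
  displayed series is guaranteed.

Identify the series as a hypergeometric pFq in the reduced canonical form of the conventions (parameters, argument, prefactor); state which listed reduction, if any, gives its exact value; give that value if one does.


Key observation: with t_0 = 3/8, the lower running product (prefactor 3/8) is a rising factorial.
Term ratio: r(k) = (-5/7) * (k-1/6) (k+7/5) / [(k-3/7) (k+1)] - poly over poly, x = (-5/7) from leading terms; C = 3/8 at k = 0.

This is 3/8 * 2F1(-1/6, 7/5; -3/7; -5/7) in reduced canonical form. Verdict: none (x = -5/7): each listed identity misses the multisets {-1/6, 7/5} ; {-3/7}.


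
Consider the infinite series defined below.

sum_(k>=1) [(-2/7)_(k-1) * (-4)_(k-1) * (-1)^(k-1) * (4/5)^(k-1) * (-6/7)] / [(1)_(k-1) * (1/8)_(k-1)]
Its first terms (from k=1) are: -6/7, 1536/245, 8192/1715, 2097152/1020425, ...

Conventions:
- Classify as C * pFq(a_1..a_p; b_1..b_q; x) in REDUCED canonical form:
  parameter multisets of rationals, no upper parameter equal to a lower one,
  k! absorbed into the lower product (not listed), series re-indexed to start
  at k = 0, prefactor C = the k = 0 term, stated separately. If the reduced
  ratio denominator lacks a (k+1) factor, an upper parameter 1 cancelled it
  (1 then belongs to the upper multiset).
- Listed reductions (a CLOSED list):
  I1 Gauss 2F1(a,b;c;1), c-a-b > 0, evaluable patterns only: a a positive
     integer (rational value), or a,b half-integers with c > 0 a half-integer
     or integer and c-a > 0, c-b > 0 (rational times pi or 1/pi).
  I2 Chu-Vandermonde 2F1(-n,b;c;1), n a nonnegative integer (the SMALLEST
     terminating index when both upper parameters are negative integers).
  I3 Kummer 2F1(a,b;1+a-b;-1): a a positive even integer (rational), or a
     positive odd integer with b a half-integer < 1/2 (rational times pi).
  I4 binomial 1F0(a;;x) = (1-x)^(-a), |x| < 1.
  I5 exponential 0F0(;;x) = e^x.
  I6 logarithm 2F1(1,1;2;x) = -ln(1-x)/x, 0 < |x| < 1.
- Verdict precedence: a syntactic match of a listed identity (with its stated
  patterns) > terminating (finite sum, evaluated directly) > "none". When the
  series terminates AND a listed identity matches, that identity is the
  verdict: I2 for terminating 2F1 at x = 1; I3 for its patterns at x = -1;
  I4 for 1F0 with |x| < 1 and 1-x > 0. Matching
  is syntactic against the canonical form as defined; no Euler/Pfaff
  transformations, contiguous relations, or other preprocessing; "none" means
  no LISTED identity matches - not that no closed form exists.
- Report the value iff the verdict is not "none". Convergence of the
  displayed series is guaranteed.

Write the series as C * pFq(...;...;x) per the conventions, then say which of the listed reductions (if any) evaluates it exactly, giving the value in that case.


Reduced: x = -4/5, 2F1, upper = {-4, -2/7}, lower = {1/8}, C = -6/7. Verdict: terminating - the sum ends at index 4 because -4 is a negative integer; exact evaluation follows. Hence: 11251176354/892871875.

The tell: with t_0 = -6/7, the (-1)^k factor (C = -6/7) folds into the argument's sign.
Term ratio: r(k) = (-4/5) * (k-4) (k-2/7) / [(k+1/8) (k+1)] - rational; roots negated = parameters, x = (-4/5), C = -6/7.


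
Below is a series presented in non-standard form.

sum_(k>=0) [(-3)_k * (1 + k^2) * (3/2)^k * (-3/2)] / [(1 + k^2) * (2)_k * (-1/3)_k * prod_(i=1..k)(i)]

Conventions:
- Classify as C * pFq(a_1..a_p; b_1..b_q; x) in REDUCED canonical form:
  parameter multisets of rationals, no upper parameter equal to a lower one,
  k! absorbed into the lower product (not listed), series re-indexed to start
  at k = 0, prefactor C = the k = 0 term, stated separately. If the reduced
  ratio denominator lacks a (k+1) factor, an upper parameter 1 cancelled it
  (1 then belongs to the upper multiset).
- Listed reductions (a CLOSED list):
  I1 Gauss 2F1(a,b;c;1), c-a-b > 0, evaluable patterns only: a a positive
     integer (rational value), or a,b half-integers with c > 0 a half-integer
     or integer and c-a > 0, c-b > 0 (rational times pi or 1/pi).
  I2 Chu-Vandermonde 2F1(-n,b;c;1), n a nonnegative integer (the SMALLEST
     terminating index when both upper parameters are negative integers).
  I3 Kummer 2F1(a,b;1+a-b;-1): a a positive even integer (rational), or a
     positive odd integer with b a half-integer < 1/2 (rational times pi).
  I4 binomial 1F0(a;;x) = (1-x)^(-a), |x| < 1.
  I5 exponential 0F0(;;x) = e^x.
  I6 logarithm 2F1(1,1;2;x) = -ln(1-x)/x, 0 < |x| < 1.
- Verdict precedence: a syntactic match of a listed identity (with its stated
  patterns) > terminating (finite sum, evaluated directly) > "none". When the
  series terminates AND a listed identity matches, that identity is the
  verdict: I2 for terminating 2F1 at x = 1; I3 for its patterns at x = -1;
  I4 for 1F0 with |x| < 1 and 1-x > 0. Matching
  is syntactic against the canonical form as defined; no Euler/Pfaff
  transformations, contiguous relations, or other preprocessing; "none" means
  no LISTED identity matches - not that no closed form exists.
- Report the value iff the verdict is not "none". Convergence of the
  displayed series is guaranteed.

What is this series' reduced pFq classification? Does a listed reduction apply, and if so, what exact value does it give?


At argument 3/2: a 1F2 with upper {-3}, lower {-1/3, 2}, scaled by C = -3/2. Verdict: terminating - upper -3 stops the sum at k = 3; the 4 terms are added exactly. Sum: -5889/1280.

Key observation: t_0 = -3/2 here, and the product of the first k integers (prefactor -3/2) is k!.
Ratio: r(k) = (3/2) * (k-3) / [(k-1/3) (k+2) (k+1)] ; factor over Q: parameters, x = (3/2), and C = -3/2.


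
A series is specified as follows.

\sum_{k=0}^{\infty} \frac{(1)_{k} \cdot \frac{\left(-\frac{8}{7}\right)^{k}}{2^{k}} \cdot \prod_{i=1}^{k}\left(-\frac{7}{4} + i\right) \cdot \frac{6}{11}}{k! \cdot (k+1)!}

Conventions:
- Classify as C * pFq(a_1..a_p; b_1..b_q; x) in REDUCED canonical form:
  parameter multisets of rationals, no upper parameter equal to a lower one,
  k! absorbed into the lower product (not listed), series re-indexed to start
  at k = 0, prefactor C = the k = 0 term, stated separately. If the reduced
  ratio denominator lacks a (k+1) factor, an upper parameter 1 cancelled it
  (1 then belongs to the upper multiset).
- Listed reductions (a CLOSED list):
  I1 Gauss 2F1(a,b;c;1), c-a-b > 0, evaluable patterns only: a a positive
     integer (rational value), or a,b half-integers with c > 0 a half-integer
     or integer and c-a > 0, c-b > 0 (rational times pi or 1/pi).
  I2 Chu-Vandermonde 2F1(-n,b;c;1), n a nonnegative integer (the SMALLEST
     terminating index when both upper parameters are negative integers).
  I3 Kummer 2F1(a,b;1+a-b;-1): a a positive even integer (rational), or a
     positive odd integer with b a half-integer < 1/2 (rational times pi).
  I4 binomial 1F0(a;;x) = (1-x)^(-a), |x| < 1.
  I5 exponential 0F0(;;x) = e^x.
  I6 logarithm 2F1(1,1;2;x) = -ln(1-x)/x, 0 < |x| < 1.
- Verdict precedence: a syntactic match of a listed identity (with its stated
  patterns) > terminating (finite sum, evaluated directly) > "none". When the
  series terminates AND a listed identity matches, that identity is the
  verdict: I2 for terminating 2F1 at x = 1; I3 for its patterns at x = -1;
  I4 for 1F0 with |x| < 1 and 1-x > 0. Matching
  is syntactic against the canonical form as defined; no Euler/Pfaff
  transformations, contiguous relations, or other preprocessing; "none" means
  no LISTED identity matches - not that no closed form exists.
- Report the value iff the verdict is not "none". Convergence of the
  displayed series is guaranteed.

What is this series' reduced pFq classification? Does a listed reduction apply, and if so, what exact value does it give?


x = -\frac{4}{7} here; the reduced form reads 2F1, upper {-\frac{3}{4}, 1}, lower {2}, C = \frac{6}{11}. Verdict: none (x = -\frac{4}{7}): each listed identity misses the multisets {-\frac{3}{4}, 1} ; {2}.

The tell: with t_0 = \frac{6}{11}, the two k-th powers (prefactor 6/11) combine into one argument.
Adjacent-term ratio: r(k) = -\frac{4}{7} * (k-\frac{3}{4}) (k+1) / [(k+2) (k+1)] - rational in k. x = -\frac{4}{7}; t_0 = \frac{6}{11}; negate the roots.


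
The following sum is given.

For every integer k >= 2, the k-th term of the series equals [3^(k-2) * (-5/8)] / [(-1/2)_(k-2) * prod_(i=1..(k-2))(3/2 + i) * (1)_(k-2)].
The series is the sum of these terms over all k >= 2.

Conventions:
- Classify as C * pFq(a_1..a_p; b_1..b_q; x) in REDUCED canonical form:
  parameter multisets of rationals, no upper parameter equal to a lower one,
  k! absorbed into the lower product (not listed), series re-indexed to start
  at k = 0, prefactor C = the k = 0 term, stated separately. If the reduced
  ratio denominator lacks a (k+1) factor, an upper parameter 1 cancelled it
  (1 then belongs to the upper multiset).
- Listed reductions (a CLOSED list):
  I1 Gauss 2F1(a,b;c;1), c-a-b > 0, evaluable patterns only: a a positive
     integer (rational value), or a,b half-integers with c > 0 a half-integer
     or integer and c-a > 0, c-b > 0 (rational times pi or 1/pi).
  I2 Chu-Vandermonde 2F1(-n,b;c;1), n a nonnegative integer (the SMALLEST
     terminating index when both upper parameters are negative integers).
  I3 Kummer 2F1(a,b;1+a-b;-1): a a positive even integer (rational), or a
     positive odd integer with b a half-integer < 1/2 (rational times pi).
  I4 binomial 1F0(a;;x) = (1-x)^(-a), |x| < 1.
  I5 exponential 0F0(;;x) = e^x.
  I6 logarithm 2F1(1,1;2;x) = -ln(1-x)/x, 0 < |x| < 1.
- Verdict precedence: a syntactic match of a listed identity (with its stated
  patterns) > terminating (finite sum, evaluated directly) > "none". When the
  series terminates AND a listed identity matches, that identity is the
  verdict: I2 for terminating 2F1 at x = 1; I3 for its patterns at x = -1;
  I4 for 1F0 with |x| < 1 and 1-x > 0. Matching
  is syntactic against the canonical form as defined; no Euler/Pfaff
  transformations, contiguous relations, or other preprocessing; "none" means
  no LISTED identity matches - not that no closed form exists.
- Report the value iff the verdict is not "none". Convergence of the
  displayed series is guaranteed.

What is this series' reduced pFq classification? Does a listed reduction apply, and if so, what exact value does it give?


First insight: with t_0 = -5/8, the lower running product (C = -5/8, x = 3) is a rising factorial.
Ratio: r(k) = 3 * 1 / [(k-1/2) (k+5/2) (k+1)] ; factor over Q: parameters, x = 3, and C = -5/8.

Prefactor -5/8, argument 3: 0F2 with upper {-} over lower {-1/2, 5/2}. Verdict: none (x = 3): each listed identity misses the multisets {-} ; {-1/2, 5/2}.


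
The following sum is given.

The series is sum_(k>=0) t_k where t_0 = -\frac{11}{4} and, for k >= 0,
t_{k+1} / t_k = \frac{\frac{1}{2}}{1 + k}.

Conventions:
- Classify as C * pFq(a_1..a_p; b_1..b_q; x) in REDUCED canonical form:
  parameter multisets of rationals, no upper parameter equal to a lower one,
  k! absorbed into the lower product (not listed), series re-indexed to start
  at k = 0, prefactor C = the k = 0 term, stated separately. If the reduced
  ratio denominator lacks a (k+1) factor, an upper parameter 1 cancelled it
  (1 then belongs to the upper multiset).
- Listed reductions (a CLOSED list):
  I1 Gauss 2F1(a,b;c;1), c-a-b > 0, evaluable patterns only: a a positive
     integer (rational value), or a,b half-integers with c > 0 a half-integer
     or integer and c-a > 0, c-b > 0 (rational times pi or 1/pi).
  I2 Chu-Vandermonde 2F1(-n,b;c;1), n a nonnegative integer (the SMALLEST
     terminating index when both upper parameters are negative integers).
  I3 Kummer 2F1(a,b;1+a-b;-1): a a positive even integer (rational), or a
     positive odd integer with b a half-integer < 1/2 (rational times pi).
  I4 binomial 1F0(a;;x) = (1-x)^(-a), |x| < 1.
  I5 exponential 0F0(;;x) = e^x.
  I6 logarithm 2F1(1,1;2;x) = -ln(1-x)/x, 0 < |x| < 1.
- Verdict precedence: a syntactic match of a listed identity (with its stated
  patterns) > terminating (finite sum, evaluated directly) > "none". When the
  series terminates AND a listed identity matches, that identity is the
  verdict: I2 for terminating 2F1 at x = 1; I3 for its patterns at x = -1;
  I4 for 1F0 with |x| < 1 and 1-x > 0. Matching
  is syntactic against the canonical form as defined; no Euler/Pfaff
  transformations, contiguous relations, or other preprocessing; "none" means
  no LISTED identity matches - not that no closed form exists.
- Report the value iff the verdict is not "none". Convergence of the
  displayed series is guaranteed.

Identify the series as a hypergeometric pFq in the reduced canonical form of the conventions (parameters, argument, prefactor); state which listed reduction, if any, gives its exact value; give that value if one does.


First insight: t_0 = -\frac{11}{4} here, and roots of the ratio polynomials (C = -11/4, x = 1/2) are the negated parameters.
Ratio: r(k) = \frac{1}{2} * 1 / [(k+1)] - rational; roots negated = parameters, x = \frac{1}{2}, C = -\frac{11}{4}.

This is -\frac{11}{4} * 0F0(-; -; \frac{1}{2}) in reduced canonical form. Verdict: this is exponential (I5) (the 0F0 exponential series at x = \frac{1}{2}). Exact value: \left(-\frac{11}{4}\right) \cdot e^{\frac{1}{2}}.


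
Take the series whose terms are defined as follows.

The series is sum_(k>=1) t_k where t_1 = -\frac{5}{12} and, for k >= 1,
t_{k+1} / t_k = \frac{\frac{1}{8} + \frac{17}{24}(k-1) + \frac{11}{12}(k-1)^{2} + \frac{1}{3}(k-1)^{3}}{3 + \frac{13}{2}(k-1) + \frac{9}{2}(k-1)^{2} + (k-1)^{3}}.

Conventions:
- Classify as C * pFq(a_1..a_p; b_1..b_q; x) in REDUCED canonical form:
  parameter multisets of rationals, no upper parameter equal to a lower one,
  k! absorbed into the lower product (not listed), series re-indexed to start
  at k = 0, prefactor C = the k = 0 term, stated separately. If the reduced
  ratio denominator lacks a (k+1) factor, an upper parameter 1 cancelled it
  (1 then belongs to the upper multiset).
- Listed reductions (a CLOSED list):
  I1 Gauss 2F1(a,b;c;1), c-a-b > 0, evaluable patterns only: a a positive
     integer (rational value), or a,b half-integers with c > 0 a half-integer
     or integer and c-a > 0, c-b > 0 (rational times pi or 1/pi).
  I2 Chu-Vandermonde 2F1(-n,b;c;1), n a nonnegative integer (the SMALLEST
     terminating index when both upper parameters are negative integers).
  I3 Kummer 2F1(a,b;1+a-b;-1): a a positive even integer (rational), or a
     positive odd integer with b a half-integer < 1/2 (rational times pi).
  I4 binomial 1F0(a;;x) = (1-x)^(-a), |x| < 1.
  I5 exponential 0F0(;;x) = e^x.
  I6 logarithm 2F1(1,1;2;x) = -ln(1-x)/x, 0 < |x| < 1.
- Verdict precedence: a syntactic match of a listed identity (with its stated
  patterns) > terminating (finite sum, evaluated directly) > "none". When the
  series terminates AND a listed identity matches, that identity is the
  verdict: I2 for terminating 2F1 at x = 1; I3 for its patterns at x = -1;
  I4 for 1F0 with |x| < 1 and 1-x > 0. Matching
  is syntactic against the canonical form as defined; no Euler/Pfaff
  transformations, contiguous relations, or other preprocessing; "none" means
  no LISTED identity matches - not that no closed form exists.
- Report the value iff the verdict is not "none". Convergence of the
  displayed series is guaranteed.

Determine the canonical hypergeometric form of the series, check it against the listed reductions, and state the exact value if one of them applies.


First insight: with t_0 = -\frac{5}{12}, factor the ratio over Q (C = -5/12): negated roots = parameters.
Consecutive-term ratio: r(k) = \frac{1}{3} * (k+\frac{1}{4}) (k+1) / [(k+2) (k+1)] - rational; roots negated = parameters, x = \frac{1}{3}, C = -\frac{5}{12}.

Classification (C = -\frac{5}{12}): 2F1 with upper {\frac{1}{4}, 1}, lower {2}, argument x = \frac{1}{3}. Verdict: no listed reduction: x = \frac{1}{3} and upper {\frac{1}{4}, 1} fail every I1-I6 pattern.


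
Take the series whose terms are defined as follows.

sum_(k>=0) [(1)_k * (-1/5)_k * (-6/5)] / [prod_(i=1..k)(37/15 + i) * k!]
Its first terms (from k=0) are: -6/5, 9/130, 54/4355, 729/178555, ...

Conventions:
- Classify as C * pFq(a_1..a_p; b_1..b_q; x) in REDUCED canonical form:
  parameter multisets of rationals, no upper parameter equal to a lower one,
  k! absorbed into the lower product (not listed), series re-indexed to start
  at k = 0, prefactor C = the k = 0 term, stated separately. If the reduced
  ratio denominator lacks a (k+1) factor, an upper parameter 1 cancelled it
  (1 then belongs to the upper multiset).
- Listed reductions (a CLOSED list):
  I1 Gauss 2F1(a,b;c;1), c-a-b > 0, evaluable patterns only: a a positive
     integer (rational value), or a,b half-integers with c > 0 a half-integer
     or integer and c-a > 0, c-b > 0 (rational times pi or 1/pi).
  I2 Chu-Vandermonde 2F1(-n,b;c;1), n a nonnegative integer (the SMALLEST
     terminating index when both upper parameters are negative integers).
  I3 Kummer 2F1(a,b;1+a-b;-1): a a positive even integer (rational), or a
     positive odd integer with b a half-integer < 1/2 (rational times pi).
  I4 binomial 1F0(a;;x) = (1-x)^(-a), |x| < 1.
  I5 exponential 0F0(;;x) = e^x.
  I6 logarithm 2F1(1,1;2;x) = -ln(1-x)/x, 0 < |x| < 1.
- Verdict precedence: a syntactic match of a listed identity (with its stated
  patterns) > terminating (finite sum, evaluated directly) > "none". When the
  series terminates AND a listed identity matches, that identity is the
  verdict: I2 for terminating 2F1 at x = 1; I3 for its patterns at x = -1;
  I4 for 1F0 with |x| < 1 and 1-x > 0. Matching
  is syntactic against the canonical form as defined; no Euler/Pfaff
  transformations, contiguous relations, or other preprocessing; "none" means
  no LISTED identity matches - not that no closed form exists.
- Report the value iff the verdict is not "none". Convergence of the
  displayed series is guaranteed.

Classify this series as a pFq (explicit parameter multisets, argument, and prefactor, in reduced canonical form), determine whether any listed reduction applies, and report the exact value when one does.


Prefactor -6/5, argument 1: 2F1 with upper {-1/5, 1} over lower {52/15}. Verdict: Gauss's theorem (I1) matches (x = 1: the Gamma ratio telescopes since c-a-b = 8/3 > 0 and a = 1 in Z>0). Sum: -111/100.

Structural cue: x = 1 and the lower running product (C = -6/5) is a rising factorial.
Consecutive-term ratio: r(k) = 1 * (k-1/5) (k+1) / [(k+52/15) (k+1)] - rational in k, leading ratio 1; with t_0 = -6/5, classification follows.


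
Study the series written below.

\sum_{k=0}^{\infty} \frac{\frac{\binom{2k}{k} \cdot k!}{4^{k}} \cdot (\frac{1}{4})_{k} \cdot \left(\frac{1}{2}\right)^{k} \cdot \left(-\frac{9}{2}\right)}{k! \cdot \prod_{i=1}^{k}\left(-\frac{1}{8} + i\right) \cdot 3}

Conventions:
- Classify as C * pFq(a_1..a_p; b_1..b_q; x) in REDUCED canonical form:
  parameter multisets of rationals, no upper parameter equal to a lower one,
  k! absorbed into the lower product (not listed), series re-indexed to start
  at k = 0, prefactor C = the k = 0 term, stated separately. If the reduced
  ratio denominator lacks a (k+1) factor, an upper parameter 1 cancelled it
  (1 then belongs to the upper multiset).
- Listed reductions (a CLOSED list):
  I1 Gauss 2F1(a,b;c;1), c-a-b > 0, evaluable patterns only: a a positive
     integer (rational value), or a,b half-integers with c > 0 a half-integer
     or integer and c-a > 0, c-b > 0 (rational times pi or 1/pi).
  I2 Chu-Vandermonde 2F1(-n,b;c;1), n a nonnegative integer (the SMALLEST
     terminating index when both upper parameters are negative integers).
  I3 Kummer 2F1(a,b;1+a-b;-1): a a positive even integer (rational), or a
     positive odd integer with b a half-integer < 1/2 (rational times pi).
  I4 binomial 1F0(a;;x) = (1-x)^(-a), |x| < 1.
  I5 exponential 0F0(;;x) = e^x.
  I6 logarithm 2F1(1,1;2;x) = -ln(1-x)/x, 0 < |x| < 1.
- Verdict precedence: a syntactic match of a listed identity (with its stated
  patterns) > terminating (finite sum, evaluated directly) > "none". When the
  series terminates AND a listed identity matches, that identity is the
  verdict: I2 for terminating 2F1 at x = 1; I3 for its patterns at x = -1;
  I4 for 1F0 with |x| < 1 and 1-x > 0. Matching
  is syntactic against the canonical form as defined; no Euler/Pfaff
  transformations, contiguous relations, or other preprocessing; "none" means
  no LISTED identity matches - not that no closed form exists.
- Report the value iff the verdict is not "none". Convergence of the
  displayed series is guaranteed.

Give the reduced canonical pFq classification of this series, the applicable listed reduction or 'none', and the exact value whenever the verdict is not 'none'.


The series (x = \frac{1}{2}) is 2F1: upper {\frac{1}{4}, \frac{1}{2}}, lower {\frac{7}{8}}, prefactor -\frac{3}{2}. Verdict: none here - no I1-I6 shape fits x = \frac{1}{2} with lower {\frac{7}{8}}.

The tell: x = \frac{1}{2} and the lower running product (C = -3/2) is a rising factorial.
Term ratio: r(k) = \frac{1}{2} * (k+\frac{1}{4}) (k+\frac{1}{2}) / [(k+\frac{7}{8}) (k+1)] ; factor over Q: parameters, x = \frac{1}{2}, and C = -\frac{3}{2}.


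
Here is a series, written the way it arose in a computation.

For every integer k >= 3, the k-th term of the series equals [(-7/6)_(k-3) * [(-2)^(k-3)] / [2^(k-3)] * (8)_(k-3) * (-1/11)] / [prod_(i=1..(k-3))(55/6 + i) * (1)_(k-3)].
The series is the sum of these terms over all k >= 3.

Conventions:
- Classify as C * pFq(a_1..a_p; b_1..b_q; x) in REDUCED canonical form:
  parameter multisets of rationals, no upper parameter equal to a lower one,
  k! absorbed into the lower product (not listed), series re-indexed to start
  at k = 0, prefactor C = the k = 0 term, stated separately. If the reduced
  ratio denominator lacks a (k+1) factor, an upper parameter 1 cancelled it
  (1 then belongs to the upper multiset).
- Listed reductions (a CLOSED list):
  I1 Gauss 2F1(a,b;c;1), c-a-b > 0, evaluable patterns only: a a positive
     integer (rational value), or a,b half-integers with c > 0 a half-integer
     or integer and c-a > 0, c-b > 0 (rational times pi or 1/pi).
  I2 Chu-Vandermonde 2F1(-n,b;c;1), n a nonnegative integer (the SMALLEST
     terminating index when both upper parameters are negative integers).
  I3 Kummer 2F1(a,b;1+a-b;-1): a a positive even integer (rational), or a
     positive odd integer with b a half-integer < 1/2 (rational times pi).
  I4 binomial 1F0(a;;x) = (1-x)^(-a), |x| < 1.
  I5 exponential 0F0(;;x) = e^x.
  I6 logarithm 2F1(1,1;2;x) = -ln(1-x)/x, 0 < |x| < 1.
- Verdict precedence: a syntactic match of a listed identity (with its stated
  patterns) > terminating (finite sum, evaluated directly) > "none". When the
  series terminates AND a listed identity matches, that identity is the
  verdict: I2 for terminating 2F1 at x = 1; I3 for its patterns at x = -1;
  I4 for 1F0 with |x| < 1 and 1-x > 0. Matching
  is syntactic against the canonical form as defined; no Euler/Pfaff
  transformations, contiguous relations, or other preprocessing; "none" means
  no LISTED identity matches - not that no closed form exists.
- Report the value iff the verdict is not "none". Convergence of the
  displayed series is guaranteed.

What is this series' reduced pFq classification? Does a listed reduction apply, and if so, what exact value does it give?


The series (x = -1) is 2F1: upper {-7/6, 8}, lower {61/6}, prefactor -1/11. Verdict: the Kummer evaluation I3 applies (x = -1; c = 61/6 equals 1+a-b for upper {-7/6, 8}: listed pattern). Its exact value is -11137/62208.

Key step: t_0 being -1/11, (1)_k (C = -1/11, x = -1) is k! itself.
Ratio: r(k) = (-1) * (k-7/6) (k+8) / [(k+61/6) (k+1)] - poly over poly, x = (-1) from leading terms; C = -1/11 at k = 0.


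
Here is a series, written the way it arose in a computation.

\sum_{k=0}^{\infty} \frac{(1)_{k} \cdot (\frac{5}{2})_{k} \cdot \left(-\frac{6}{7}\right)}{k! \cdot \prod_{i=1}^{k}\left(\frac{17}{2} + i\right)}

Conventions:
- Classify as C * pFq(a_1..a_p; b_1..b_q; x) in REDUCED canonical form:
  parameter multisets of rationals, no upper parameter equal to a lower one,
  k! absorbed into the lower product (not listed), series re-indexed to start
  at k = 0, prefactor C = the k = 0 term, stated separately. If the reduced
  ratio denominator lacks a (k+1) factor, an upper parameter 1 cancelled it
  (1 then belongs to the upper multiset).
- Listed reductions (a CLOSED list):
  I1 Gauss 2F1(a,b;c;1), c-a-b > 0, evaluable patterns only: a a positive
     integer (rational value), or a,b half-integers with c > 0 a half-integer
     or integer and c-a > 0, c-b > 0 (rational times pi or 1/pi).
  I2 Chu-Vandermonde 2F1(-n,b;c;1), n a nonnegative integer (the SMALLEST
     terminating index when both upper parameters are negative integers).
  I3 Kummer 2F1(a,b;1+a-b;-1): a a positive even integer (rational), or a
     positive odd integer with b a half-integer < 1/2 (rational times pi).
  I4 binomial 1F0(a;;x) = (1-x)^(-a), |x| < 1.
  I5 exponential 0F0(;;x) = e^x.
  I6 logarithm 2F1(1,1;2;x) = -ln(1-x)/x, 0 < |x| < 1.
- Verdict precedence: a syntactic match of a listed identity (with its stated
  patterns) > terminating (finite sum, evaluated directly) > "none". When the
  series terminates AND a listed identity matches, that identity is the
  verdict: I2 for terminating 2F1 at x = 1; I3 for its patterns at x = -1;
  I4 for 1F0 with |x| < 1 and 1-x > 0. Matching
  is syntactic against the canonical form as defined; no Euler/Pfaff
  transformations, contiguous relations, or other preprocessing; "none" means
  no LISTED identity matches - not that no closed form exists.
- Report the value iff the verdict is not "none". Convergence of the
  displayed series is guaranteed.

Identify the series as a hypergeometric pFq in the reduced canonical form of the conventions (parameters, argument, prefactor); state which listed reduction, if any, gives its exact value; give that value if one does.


With C = -\frac{6}{7}: the canonical form is 2F1(1, \frac{5}{2}; \frac{19}{2}; 1). Verdict: Gauss's theorem (I1) applies (x = 1: the Gamma ratio telescopes since c-a-b = 6 > 0 and a = 1 in Z>0). Hence: -\frac{17}{14}.

Structural cue: t_0 being -\frac{6}{7}, the lower running product (C = -6/7, x = 1) is a rising factorial.
Ratio: r(k) = 1 * (k+1) (k+\frac{5}{2}) / [(k+\frac{19}{2}) (k+1)] - poly over poly, x = 1 from leading terms; C = -\frac{6}{7} at k = 0.


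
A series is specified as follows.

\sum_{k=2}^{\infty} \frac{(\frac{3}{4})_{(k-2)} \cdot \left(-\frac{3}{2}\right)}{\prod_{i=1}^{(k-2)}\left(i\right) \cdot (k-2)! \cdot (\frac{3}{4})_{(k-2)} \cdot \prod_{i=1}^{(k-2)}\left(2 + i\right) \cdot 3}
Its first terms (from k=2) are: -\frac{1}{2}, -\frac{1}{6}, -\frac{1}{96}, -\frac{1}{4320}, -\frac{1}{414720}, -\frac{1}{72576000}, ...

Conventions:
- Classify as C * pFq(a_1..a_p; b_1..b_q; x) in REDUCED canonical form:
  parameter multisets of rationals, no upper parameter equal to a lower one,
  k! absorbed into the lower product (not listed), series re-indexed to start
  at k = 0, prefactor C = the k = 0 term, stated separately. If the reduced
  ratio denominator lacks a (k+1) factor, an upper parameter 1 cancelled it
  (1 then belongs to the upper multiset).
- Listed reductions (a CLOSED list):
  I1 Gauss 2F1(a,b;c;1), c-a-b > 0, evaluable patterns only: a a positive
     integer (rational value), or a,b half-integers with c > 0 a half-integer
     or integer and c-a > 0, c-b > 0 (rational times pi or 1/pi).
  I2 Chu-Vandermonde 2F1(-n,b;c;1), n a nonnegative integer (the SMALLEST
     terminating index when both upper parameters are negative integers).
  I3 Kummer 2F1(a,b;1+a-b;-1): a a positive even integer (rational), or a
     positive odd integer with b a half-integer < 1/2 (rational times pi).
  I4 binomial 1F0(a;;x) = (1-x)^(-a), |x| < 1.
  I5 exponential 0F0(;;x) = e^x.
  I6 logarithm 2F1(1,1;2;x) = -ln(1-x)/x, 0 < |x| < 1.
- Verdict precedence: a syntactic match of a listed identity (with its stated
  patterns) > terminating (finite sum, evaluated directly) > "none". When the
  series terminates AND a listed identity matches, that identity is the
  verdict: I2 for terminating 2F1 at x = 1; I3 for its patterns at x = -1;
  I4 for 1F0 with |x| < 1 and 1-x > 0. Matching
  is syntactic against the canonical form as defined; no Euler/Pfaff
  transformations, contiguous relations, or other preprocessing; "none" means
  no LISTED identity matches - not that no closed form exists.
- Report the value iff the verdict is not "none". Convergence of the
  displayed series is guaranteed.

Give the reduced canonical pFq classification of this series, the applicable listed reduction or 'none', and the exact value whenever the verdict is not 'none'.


With C = -\frac{1}{2}: the canonical form is 0F2(-; 1, 3; 1). Verdict: none (x = 1): each listed identity misses the multisets {-} ; {1, 3}.

Key observation: t_0 being -\frac{1}{2}, the parameter 3/4 appears in both the upper and lower lists and cancels.
Ratio: r(k) = 1 * 1 / [(k+1) (k+3) (k+1)] ; factor over Q: parameters, x = 1, and C = -\frac{1}{2}.


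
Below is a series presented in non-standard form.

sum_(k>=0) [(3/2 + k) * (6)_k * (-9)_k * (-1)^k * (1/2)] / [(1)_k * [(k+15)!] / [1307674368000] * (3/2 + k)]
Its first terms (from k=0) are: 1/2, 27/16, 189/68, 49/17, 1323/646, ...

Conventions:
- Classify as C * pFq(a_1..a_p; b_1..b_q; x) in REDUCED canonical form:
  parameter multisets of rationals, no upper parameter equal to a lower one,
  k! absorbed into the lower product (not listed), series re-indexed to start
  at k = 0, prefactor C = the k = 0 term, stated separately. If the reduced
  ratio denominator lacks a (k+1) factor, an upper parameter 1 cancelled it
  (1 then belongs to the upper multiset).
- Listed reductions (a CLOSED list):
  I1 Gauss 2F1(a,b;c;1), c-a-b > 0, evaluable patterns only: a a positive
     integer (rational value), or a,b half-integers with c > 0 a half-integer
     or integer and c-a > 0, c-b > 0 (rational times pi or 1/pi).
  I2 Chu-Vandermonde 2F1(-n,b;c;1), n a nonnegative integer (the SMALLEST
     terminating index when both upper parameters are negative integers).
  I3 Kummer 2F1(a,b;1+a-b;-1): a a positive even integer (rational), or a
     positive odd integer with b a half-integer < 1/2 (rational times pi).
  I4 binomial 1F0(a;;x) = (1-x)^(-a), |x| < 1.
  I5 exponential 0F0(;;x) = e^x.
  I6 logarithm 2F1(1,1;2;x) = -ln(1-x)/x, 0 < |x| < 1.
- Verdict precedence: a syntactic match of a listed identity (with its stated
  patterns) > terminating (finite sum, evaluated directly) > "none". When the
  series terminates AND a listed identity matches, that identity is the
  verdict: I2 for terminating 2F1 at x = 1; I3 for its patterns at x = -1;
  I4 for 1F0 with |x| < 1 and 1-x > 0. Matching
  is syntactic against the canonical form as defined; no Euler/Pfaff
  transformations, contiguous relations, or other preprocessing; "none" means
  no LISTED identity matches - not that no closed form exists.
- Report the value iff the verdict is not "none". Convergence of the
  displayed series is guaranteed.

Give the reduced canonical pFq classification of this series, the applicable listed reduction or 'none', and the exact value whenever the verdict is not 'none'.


Classification (C = 1/2): 2F1 with upper {-9, 6}, lower {16}, argument x = -1. Verdict (x = -1): the Kummer evaluation I3 applies (x = -1; c = 16 equals 1+a-b for upper {-9, 6}: listed pattern). Exact value: 91/8.

Key step: t_0 = 1/2 here, and k + 3/2 divides numerator and denominator alike; C = 1/2 after cancelling.
Consecutive-term ratio: r(k) = (-1) * (k-9) (k+6) / [(k+16) (k+1)] ; factor over Q: parameters, x = (-1), and C = 1/2.
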